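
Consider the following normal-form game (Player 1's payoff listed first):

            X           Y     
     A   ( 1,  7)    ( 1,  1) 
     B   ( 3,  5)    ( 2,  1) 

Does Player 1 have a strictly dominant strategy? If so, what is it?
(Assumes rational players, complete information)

Yes, Player 1's strictly dominant strategy is B

Work:
A strategy strictly dominates another if it gives a strictly higher payoff against every opponent action. Compare each pair of P1's strategies column-by-column:
  A vs B: [1 vs 3, 1 vs 2] → A does not strictly dominate B (column X: 1 ≤ 3)
  B vs A: [3 vs 1, 2 vs 1] → B strictly dominates A
B strictly dominates every other strategy → strictly dominant.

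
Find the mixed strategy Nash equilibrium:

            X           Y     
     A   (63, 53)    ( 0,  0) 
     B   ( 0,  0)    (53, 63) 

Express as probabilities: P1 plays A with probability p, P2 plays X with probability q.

p = 0.5431, q = 0.4569

Work:
Find probabilities that make opponent indifferent:
P2 chooses q to make P1 indifferent between A and B
P1 chooses p to make P2 indifferent between X and Y
Mixed NE: P1 plays (A: 0.5431, B: 0.4569), P2 plays (X: 0.4569, Y: 0.5431)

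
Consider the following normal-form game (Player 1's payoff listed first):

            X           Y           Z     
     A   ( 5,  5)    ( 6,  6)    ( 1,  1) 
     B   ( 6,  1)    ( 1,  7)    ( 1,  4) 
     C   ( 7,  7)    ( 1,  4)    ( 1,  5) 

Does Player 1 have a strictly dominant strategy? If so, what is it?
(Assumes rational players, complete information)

No strictly dominant strategy exists for Player 1

Work:
A strategy strictly dominates another if it gives a strictly higher payoff against every opponent action. Compare each pair of P1's strategies column-by-column:
  A vs B: [5 vs 6, 6 vs 1, 1 vs 1] → A does not strictly dominate B (column X: 5 ≤ 6)
  A vs C: [5 vs 7, 6 vs 1, 1 vs 1] → A does not strictly dominate C (column X: 5 ≤ 7)
  B vs A: [6 vs 5, 1 vs 6, 1 vs 1] → B does not strictly dominate A (column Y: 1 ≤ 6)
  B vs C: [6 vs 7, 1 vs 1, 1 vs 1] → B does not strictly dominate C (column X: 6 ≤ 7)
  C vs A: [7 vs 5, 1 vs 6, 1 vs 1] → C does not strictly dominate A (column Y: 1 ≤ 6)
  C vs B: [7 vs 6, 1 vs 1, 1 vs 1] → C does not strictly dominate B (column Y: 1 ≤ 1)
No single strategy strictly dominates all others → no strictly dominant strategy.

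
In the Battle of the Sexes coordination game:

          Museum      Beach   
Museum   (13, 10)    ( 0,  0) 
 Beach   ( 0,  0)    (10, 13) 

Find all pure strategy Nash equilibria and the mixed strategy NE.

Pure NE: (Museum, Museum) and (Beach, Beach); Mixed NE: p = 0.5652, q = 0.4348

Work:
Check pure NE:
(Museum, Museum): (13, 10) - no unilateral deviation beneficial
(Beach, Beach): (10, 13) - no unilateral deviation beneficial
Mixed NE: P1 plays Museum with p = 0.5652, P2 plays Museum with q = 0.4348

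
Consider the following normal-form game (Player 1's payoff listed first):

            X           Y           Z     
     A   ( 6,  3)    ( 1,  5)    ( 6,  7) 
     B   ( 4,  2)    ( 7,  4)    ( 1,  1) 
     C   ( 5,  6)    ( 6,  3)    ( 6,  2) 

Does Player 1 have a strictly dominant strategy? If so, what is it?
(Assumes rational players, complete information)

No strictly dominant strategy exists for Player 1

Work:
A strategy strictly dominates another if it gives a strictly higher payoff against every opponent action. Compare each pair of P1's strategies column-by-column:
  A vs B: [6 vs 4, 1 vs 7, 6 vs 1] → A does not strictly dominate B (column Y: 1 ≤ 7)
  A vs C: [6 vs 5, 1 vs 6, 6 vs 6] → A does not strictly dominate C (column Y: 1 ≤ 6)
  B vs A: [4 vs 6, 7 vs 1, 1 vs 6] → B does not strictly dominate A (column X: 4 ≤ 6)
  B vs C: [4 vs 5, 7 vs 6, 1 vs 6] → B does not strictly dominate C (column X: 4 ≤ 5)
  C vs A: [5 vs 6, 6 vs 1, 6 vs 6] → C does not strictly dominate A (column X: 5 ≤ 6)
  C vs B: [5 vs 4, 6 vs 7, 6 vs 1] → C does not strictly dominate B (column Y: 6 ≤ 7)
No single strategy strictly dominates all others → no strictly dominant strategy.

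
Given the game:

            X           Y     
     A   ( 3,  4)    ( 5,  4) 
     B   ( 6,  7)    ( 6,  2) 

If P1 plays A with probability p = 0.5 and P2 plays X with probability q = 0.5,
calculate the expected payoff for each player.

E[P1] = 5.0, E[P2] = 4.25

Work:
E[P1] = p·q·π₁(A,X) + p·(1-q)·π₁(A,Y) + (1-p)·q·π₁(B,X) + (1-p)·(1-q)·π₁(B,Y)
= 0.5·0.5·3 + 0.5·0.5·5 + 0.5·0.5·6 + 0.5·0.5·6
= 5.0

E[P2] = 4.25 (similar calculation)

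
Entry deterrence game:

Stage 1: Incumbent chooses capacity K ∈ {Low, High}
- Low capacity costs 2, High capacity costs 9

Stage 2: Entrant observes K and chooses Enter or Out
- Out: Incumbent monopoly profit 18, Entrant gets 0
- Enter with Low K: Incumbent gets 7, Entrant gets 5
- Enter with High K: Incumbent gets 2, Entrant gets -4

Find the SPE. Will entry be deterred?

SPE: (High, Enter|Low, Out|High); Entry deterred. Incumbent net profit = 9

Work:
After Low K: Entrant enters (5 > 0)
After High K: Entrant stays out (-4 < 0)
Incumbent: Low → 7−2=5, High → 18−9=9
Incumbent chooses High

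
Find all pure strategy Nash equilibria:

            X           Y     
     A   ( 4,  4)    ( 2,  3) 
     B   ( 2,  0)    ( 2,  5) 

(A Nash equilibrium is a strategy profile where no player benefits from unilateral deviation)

Nash equilibrium: (A, X), (B, Y)

Work:
Best responses:
  P1 vs X: payoffs [4, 2] → best response A (payoff 4)
  P1 vs Y: payoffs [2, 2] → best response A/B (payoff 2)
  P2 vs A: payoffs [4, 3] → best response X (payoff 4)
  P2 vs B: payoffs [0, 5] → best response Y (payoff 5)
Mutual best responses: (A,X), (B,Y) → Nash equilibria.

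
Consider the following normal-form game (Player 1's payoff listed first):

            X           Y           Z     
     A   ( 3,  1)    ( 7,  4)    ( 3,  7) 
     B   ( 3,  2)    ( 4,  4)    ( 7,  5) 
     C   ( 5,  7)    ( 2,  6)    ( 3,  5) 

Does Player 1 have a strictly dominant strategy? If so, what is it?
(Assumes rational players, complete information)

No strictly dominant strategy exists for Player 1

Work:
A strategy strictly dominates another if it gives a strictly higher payoff against every opponent action. Compare each pair of P1's strategies column-by-column:
  A vs B: [3 vs 3, 7 vs 4, 3 vs 7] → A does not strictly dominate B (column X: 3 ≤ 3)
  A vs C: [3 vs 5, 7 vs 2, 3 vs 3] → A does not strictly dominate C (column X: 3 ≤ 5)
  B vs A: [3 vs 3, 4 vs 7, 7 vs 3] → B does not strictly dominate A (column X: 3 ≤ 3)
  B vs C: [3 vs 5, 4 vs 2, 7 vs 3] → B does not strictly dominate C (column X: 3 ≤ 5)
  C vs A: [5 vs 3, 2 vs 7, 3 vs 3] → C does not strictly dominate A (column Y: 2 ≤ 7)
  C vs B: [5 vs 3, 2 vs 4, 3 vs 7] → C does not strictly dominate B (column Y: 2 ≤ 4)
No single strategy strictly dominates all others → no strictly dominant strategy.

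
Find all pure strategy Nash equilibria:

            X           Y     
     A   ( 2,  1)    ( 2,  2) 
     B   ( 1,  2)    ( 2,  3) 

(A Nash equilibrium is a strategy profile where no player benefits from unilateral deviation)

Nash equilibrium: (A, Y), (B, Y)

Work:
Best responses:
  P1 vs X: payoffs [2, 1] → best response A (payoff 2)
  P1 vs Y: payoffs [2, 2] → best response A/B (payoff 2)
  P2 vs A: payoffs [1, 2] → best response Y (payoff 2)
  P2 vs B: payoffs [2, 3] → best response Y (payoff 3)
Mutual best responses: (A,Y), (B,Y) → Nash equilibria.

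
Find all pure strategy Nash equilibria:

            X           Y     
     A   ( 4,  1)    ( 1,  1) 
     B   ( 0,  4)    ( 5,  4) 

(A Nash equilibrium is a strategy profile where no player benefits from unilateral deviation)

Nash equilibrium: (A, X), (B, Y)

Work:
Best responses:
  P1 vs X: payoffs [4, 0] → best response A (payoff 4)
  P1 vs Y: payoffs [1, 5] → best response B (payoff 5)
  P2 vs A: payoffs [1, 1] → best response X/Y (payoff 1)
  P2 vs B: payoffs [4, 4] → best response X/Y (payoff 4)
Mutual best responses: (A,X), (B,Y) → Nash equilibria.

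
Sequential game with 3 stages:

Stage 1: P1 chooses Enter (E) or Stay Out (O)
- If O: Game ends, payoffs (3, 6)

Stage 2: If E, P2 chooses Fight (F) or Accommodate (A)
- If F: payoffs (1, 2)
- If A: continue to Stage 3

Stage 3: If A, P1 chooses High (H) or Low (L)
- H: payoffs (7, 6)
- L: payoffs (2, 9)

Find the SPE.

SPE: (E, A, H); Outcome (7, 6)

Work:
Stage 3: P1 chooses H (7 vs 2)
Stage 2: P2: F->2, A->6 (anticipating H). Choose A
Stage 1: P1: O->3, E->7 (anticipating A, H). Choose E
SPE path: E -> A -> H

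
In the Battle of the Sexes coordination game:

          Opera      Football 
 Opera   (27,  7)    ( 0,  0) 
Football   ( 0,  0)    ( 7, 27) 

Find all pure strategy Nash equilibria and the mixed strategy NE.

Pure NE: (Opera, Opera) and (Football, Football); Mixed NE: p = 0.7941, q = 0.2059

Work:
Check pure NE:
(Opera, Opera): (27, 7) - no unilateral deviation beneficial
(Football, Football): (7, 27) - no unilateral deviation beneficial
Mixed NE: P1 plays Opera with p = 0.7941, P2 plays Opera with q = 0.2059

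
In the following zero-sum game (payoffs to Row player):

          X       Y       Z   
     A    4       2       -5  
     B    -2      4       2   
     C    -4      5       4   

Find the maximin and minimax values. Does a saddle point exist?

Maximin = -2, Minimax = 4, Saddle: False

Work:
Row minimums: [-5, -2, -4] → maximin = -2
Column maximums: [4, 5, 4] → minimax = 4
No saddle point (maximin ≠ minimax). Mixed strategy needed.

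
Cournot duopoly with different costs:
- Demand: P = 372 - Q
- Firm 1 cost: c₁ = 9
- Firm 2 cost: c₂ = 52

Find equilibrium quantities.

q₁* = 135.33, q₂* = 92.33

Work:
Reaction: q₁ = (372 - 9 - q₂)/2
Reaction: q₂ = (372 - 52 - q₁)/2
Solve simultaneously:
q₁* = (372 - 2×9 + 52)/3 = 135.33
q₂* = (372 - 2×52 + 9)/3 = 92.33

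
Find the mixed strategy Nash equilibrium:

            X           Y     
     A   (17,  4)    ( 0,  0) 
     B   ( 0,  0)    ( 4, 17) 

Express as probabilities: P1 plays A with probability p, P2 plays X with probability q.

p = 0.8095, q = 0.1905

Work:
Find probabilities that make opponent indifferent:
P2 chooses q to make P1 indifferent between A and B
P1 chooses p to make P2 indifferent between X and Y
Mixed NE: P1 plays (A: 0.8095, B: 0.1905), P2 plays (X: 0.1905, Y: 0.8095)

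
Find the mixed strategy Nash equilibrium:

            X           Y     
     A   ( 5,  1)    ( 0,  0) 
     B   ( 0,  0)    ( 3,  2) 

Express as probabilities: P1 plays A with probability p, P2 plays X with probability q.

p = 0.6667, q = 0.375

Work:
Find probabilities that make opponent indifferent:
P2 chooses q to make P1 indifferent between A and B
P1 chooses p to make P2 indifferent between X and Y
Mixed NE: P1 plays (A: 0.6667, B: 0.3333), P2 plays (X: 0.375, Y: 0.625)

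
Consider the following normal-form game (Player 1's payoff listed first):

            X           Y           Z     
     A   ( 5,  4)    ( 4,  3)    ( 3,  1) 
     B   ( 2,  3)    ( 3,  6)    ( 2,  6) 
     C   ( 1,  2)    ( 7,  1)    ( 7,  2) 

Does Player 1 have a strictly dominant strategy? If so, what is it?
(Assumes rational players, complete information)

No strictly dominant strategy exists for Player 1

Work:
A strategy strictly dominates another if it gives a strictly higher payoff against every opponent action. Compare each pair of P1's strategies column-by-column:
  A vs B: [5 vs 2, 4 vs 3, 3 vs 2] → A strictly dominates B
  A vs C: [5 vs 1, 4 vs 7, 3 vs 7] → A does not strictly dominate C (column Y: 4 ≤ 7)
  B vs A: [2 vs 5, 3 vs 4, 2 vs 3] → B does not strictly dominate A (column X: 2 ≤ 5)
  B vs C: [2 vs 1, 3 vs 7, 2 vs 7] → B does not strictly dominate C (column Y: 3 ≤ 7)
  C vs A: [1 vs 5, 7 vs 4, 7 vs 3] → C does not strictly dominate A (column X: 1 ≤ 5)
  C vs B: [1 vs 2, 7 vs 3, 7 vs 2] → C does not strictly dominate B (column X: 1 ≤ 2)
No single strategy strictly dominates all others → no strictly dominant strategy.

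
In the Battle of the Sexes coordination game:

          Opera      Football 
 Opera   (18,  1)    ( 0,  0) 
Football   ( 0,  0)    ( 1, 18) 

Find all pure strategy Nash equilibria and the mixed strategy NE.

Pure NE: (Opera, Opera) and (Football, Football); Mixed NE: p = 0.9474, q = 0.0526

Work:
Check pure NE:
(Opera, Opera): (18, 1) - no unilateral deviation beneficial
(Football, Football): (1, 18) - no unilateral deviation beneficial
Mixed NE: P1 plays Opera with p = 0.9474, P2 plays Opera with q = 0.0526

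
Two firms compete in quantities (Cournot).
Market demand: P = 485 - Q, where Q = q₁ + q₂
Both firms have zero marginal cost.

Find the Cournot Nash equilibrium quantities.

q₁* = q₂* = 161.67; P* = 161.67

Work:
Profit: π_i = P·q_i = (a - q_i - q_j)·q_i
FOC: ∂π_i/∂q_i = a - 2q_i - q_j = 0
Reaction function: q_i = (485 - q_j)/2
Symmetry: q* = 485/3 = 161.67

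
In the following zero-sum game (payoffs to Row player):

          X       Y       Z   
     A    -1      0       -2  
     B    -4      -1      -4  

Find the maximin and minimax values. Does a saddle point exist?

Maximin = -2, Minimax = -2, Saddle: True

Work:
Row minimums: [-2, -4] → maximin = -2
Column maximums: [-1, 0, -2] → minimax = -2
Saddle point exists! Game value = -2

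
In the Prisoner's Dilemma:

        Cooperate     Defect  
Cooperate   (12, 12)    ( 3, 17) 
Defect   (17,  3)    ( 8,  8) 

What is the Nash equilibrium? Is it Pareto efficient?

(Defect, Defect) is NE; not Pareto efficient

Work:
Defect dominates Cooperate for both players:
If P2 cooperates: Defect (17) > Cooperate (12)
If P2 defects: Defect (8) > Cooperate (3)
NE: (Defect, Defect) with payoff (8, 8)
But (Cooperate, Cooperate) = (12, 12) Pareto dominates (8, 8)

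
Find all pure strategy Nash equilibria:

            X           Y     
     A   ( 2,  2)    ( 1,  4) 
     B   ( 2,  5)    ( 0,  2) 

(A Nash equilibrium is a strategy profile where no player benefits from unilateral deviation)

Nash equilibrium: (A, Y), (B, X)

Work:
Best responses:
  P1 vs X: payoffs [2, 2] → best response A/B (payoff 2)
  P1 vs Y: payoffs [1, 0] → best response A (payoff 1)
  P2 vs A: payoffs [2, 4] → best response Y (payoff 4)
  P2 vs B: payoffs [5, 2] → best response X (payoff 5)
Mutual best responses: (A,Y), (B,X) → Nash equilibria.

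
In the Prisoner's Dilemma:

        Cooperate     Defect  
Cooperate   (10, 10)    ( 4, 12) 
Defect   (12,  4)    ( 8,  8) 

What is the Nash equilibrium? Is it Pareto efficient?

(Defect, Defect) is NE; not Pareto efficient

Work:
Defect dominates Cooperate for both players:
If P2 cooperates: Defect (12) > Cooperate (10)
If P2 defects: Defect (8) > Cooperate (4)
NE: (Defect, Defect) with payoff (8, 8)
But (Cooperate, Cooperate) = (10, 10) Pareto dominates (8, 8)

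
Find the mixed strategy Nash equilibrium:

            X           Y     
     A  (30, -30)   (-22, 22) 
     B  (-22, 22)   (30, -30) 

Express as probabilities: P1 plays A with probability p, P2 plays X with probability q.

p = 0.5, q = 0.5

Work:
Find probabilities that make opponent indifferent:
P2 chooses q to make P1 indifferent between A and B
P1 chooses p to make P2 indifferent between X and Y
Mixed NE: P1 plays (A: 0.5, B: 0.5), P2 plays (X: 0.5, Y: 0.5)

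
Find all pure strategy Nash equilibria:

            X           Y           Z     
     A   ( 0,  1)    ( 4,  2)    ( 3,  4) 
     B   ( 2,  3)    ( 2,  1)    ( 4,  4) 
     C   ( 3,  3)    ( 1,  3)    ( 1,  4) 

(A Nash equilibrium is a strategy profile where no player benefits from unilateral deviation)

Nash equilibrium: (B, Z)

Work:
Best responses:
  P1 vs X: payoffs [0, 2, 3] → best response C (payoff 3)
  P1 vs Y: payoffs [4, 2, 1] → best response A (payoff 4)
  P1 vs Z: payoffs [3, 4, 1] → best response B (payoff 4)
  P2 vs A: payoffs [1, 2, 4] → best response Z (payoff 4)
  P2 vs B: payoffs [3, 1, 4] → best response Z (payoff 4)
  P2 vs C: payoffs [3, 3, 4] → best response Z (payoff 4)
Mutual best responses: (B,Z) → Nash equilibria.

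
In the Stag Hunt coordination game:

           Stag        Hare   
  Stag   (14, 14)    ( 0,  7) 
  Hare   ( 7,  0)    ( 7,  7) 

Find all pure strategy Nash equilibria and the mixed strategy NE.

Pure NE: (Stag, Stag) and (Hare, Hare); Mixed NE: p = 0.5, q = 0.5

Work:
Check pure NE:
(Stag, Stag): (14, 14) - no unilateral deviation beneficial
(Hare, Hare): (7, 7) - no unilateral deviation beneficial
Mixed NE: P1 plays Stag with p = 0.5, P2 plays Stag with q = 0.5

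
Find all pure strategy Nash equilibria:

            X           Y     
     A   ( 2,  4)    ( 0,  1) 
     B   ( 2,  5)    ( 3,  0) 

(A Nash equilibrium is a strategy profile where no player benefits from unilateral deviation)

Nash equilibrium: (A, X), (B, X)

Work:
Best responses:
  P1 vs X: payoffs [2, 2] → best response A/B (payoff 2)
  P1 vs Y: payoffs [0, 3] → best response B (payoff 3)
  P2 vs A: payoffs [4, 1] → best response X (payoff 4)
  P2 vs B: payoffs [5, 0] → best response X (payoff 5)
Mutual best responses: (A,X), (B,X) → Nash equilibria.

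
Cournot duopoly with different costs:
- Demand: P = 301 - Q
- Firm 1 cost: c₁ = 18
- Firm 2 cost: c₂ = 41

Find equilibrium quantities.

q₁* = 102.0, q₂* = 79.0

Work:
Reaction: q₁ = (301 - 18 - q₂)/2
Reaction: q₂ = (301 - 41 - q₁)/2
Solve simultaneously:
q₁* = (301 - 2×18 + 41)/3 = 102.0
q₂* = (301 - 2×41 + 18)/3 = 79.0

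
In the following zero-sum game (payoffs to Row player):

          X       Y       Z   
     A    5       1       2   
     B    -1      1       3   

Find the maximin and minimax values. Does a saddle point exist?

Maximin = 1, Minimax = 1, Saddle: True

Work:
Row minimums: [1, -1] → maximin = 1
Column maximums: [5, 1, 3] → minimax = 1
Saddle point exists! Game value = 1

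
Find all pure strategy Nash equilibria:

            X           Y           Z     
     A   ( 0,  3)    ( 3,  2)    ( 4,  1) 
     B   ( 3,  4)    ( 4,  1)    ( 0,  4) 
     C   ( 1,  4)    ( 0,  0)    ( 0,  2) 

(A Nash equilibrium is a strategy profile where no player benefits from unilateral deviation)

Nash equilibrium: (B, X)

Work:
Best responses:
  P1 vs X: payoffs [0, 3, 1] → best response B (payoff 3)
  P1 vs Y: payoffs [3, 4, 0] → best response B (payoff 4)
  P1 vs Z: payoffs [4, 0, 0] → best response A (payoff 4)
  P2 vs A: payoffs [3, 2, 1] → best response X (payoff 3)
  P2 vs B: payoffs [4, 1, 4] → best response X/Z (payoff 4)
  P2 vs C: payoffs [4, 0, 2] → best response X (payoff 4)
Mutual best responses: (B,X) → Nash equilibria.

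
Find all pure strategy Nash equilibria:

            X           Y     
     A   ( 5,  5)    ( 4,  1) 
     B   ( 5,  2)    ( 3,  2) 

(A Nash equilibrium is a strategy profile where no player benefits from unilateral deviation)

Nash equilibrium: (A, X), (B, X)

Work:
Best responses:
  P1 vs X: payoffs [5, 5] → best response A/B (payoff 5)
  P1 vs Y: payoffs [4, 3] → best response A (payoff 4)
  P2 vs A: payoffs [5, 1] → best response X (payoff 5)
  P2 vs B: payoffs [2, 2] → best response X/Y (payoff 2)
Mutual best responses: (A,X), (B,X) → Nash equilibria.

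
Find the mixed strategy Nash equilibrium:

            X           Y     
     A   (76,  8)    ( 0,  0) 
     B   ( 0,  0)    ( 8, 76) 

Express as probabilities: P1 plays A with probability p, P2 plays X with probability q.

p = 0.9048, q = 0.0952

Work:
Find probabilities that make opponent indifferent:
P2 chooses q to make P1 indifferent between A and B
P1 chooses p to make P2 indifferent between X and Y
Mixed NE: P1 plays (A: 0.9048, B: 0.0952), P2 plays (X: 0.0952, Y: 0.9048)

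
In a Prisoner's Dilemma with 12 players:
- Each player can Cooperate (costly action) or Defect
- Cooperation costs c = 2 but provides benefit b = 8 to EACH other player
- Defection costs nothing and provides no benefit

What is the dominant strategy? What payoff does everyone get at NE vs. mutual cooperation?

Dominant: Defect; NE payoff = 0; Coop payoff = 86

Work:
Defect dominates (saves cost c = 2, benefit to others is external)
NE: All defect → everyone gets 0
If all cooperate: each receives (11)×8 - 2 = 86
Social dilemma: 86 > 0 but NE gives 0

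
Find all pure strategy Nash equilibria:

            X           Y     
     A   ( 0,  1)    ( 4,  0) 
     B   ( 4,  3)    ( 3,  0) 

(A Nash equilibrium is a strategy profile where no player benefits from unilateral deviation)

Nash equilibrium: (B, X)

Work:
Best responses:
  P1 vs X: payoffs [0, 4] → best response B (payoff 4)
  P1 vs Y: payoffs [4, 3] → best response A (payoff 4)
  P2 vs A: payoffs [1, 0] → best response X (payoff 1)
  P2 vs B: payoffs [3, 0] → best response X (payoff 3)
Mutual best responses: (B,X) → Nash equilibria.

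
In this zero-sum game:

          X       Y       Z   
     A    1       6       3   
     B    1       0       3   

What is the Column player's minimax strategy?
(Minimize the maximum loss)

Column should play X, value = 1

Work:
Column player minimizes Row's maximum payoff:
Column X: max payoff to Row = 1
Column Y: max payoff to Row = 6
Column Z: max payoff to Row = 3
Minimum is 1, achieved by column X.
Minimax strategy: X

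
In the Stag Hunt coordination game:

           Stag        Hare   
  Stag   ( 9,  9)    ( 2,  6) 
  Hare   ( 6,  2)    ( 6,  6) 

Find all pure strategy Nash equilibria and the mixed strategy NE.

Pure NE: (Stag, Stag) and (Hare, Hare); Mixed NE: p = 0.5714, q = 0.5714

Work:
Check pure NE:
(Stag, Stag): (9, 9) - no unilateral deviation beneficial
(Hare, Hare): (6, 6) - no unilateral deviation beneficial
Mixed NE: P1 plays Stag with p = 0.5714, P2 plays Stag with q = 0.5714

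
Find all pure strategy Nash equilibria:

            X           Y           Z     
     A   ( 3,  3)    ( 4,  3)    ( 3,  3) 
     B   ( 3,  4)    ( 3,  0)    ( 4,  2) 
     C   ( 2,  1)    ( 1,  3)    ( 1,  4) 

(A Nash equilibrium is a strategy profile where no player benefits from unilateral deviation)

Nash equilibrium: (A, X), (A, Y), (B, X)

Work:
Best responses:
  P1 vs X: payoffs [3, 3, 2] → best response A/B (payoff 3)
  P1 vs Y: payoffs [4, 3, 1] → best response A (payoff 4)
  P1 vs Z: payoffs [3, 4, 1] → best response B (payoff 4)
  P2 vs A: payoffs [3, 3, 3] → best response X/Y/Z (payoff 3)
  P2 vs B: payoffs [4, 0, 2] → best response X (payoff 4)
  P2 vs C: payoffs [1, 3, 4] → best response Z (payoff 4)
Mutual best responses: (A,X), (A,Y), (B,X) → Nash equilibria.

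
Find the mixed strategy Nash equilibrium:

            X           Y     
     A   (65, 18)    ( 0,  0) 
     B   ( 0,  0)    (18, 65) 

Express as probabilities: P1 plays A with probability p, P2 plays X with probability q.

p = 0.7831, q = 0.2169

Work:
Find probabilities that make opponent indifferent:
P2 chooses q to make P1 indifferent between A and B
P1 chooses p to make P2 indifferent between X and Y
Mixed NE: P1 plays (A: 0.7831, B: 0.2169), P2 plays (X: 0.2169, Y: 0.7831)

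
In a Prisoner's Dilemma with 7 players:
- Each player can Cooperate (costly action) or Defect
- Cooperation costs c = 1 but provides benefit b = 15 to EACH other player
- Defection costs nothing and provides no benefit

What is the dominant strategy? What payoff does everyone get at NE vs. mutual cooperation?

Dominant: Defect; NE payoff = 0; Coop payoff = 89

Work:
Defect dominates (saves cost c = 1, benefit to others is external)
NE: All defect → everyone gets 0
If all cooperate: each receives (6)×15 - 1 = 89
Social dilemma: 89 > 0 but NE gives 0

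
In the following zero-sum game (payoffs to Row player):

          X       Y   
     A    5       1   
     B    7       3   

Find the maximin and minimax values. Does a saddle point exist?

Maximin = 3, Minimax = 3, Saddle: True

Work:
Row minimums: [1, 3] → maximin = 3
Column maximums: [7, 3] → minimax = 3
Saddle point exists! Game value = 3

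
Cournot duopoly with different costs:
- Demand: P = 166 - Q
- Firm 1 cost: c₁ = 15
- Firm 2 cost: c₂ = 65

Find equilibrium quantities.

q₁* = 67.0, q₂* = 17.0

Work:
Reaction: q₁ = (166 - 15 - q₂)/2
Reaction: q₂ = (166 - 65 - q₁)/2
Solve simultaneously:
q₁* = (166 - 2×15 + 65)/3 = 67.0
q₂* = (166 - 2×65 + 15)/3 = 17.0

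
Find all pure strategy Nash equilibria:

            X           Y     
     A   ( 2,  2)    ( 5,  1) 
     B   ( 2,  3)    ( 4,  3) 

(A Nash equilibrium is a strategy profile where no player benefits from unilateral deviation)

Nash equilibrium: (A, X), (B, X)

Work:
Best responses:
  P1 vs X: payoffs [2, 2] → best response A/B (payoff 2)
  P1 vs Y: payoffs [5, 4] → best response A (payoff 5)
  P2 vs A: payoffs [2, 1] → best response X (payoff 2)
  P2 vs B: payoffs [3, 3] → best response X/Y (payoff 3)
Mutual best responses: (A,X), (B,X) → Nash equilibria.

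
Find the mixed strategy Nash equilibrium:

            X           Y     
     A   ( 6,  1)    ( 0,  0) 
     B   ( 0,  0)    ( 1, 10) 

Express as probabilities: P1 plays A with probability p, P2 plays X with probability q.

p = 0.9091, q = 0.1429

Work:
Find probabilities that make opponent indifferent:
P2 chooses q to make P1 indifferent between A and B
P1 chooses p to make P2 indifferent between X and Y
Mixed NE: P1 plays (A: 0.9091, B: 0.0909), P2 plays (X: 0.1429, Y: 0.8571)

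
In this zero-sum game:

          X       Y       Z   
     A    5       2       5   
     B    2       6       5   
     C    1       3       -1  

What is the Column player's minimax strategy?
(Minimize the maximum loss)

Column should play X or Z (all achieve the minimum), value = 5

Work:
Column player minimizes Row's maximum payoff:
Column X: max payoff to Row = 5
Column Y: max payoff to Row = 6
Column Z: max payoff to Row = 5
Minimum is 5, achieved by columns X, Z (tied).
Each of X or Z is a minimax strategy.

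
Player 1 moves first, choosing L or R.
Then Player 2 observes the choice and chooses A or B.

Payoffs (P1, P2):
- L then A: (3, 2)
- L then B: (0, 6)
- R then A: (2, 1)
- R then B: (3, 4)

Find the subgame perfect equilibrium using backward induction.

P1 plays R, P2 plays B after L and B after R; Payoff (3, 4)

Work:
Backward induction:
After L: P2 chooses B → P1 gets 0
After R: P2 chooses B → P1 gets 3
P1 chooses R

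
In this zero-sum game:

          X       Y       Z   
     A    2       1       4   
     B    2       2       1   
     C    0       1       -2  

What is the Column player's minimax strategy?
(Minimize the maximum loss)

Column should play X or Y (all achieve the minimum), value = 2

Work:
Column player minimizes Row's maximum payoff:
Column X: max payoff to Row = 2
Column Y: max payoff to Row = 2
Column Z: max payoff to Row = 4
Minimum is 2, achieved by columns X, Y (tied).
Each of X or Y is a minimax strategy.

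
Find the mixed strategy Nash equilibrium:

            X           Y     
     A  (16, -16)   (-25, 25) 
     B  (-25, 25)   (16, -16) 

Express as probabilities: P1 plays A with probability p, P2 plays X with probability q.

p = 0.5, q = 0.5

Work:
Find probabilities that make opponent indifferent:
P2 chooses q to make P1 indifferent between A and B
P1 chooses p to make P2 indifferent between X and Y
Mixed NE: P1 plays (A: 0.5, B: 0.5), P2 plays (X: 0.5, Y: 0.5)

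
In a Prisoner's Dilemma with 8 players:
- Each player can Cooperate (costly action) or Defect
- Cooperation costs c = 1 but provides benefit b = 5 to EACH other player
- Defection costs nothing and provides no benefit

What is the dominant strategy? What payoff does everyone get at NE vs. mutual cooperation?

Dominant: Defect; NE payoff = 0; Coop payoff = 34

Work:
Defect dominates (saves cost c = 1, benefit to others is external)
NE: All defect → everyone gets 0
If all cooperate: each receives (7)×5 - 1 = 34
Social dilemma: 34 > 0 but NE gives 0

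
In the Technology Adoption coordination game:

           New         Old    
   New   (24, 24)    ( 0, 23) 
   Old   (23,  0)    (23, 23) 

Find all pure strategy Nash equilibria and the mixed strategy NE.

Pure NE: (New, New) and (Old, Old); Mixed NE: p = 0.9583, q = 0.9583

Work:
Check pure NE:
(New, New): (24, 24) - no unilateral deviation beneficial
(Old, Old): (23, 23) - no unilateral deviation beneficial
Mixed NE: P1 plays New with p = 0.9583, P2 plays New with q = 0.9583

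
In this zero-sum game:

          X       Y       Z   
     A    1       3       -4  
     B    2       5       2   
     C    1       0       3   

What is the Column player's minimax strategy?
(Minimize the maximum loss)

Column should play X, value = 2

Work:
Column player minimizes Row's maximum payoff:
Column X: max payoff to Row = 2
Column Y: max payoff to Row = 5
Column Z: max payoff to Row = 3
Minimum is 2, achieved by column X.
Minimax strategy: X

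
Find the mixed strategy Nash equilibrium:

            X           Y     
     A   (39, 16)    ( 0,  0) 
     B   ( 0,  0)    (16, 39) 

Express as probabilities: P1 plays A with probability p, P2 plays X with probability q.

p = 0.7091, q = 0.2909

Work:
Find probabilities that make opponent indifferent:
P2 chooses q to make P1 indifferent between A and B
P1 chooses p to make P2 indifferent between X and Y
Mixed NE: P1 plays (A: 0.7091, B: 0.2909), P2 plays (X: 0.2909, Y: 0.7091)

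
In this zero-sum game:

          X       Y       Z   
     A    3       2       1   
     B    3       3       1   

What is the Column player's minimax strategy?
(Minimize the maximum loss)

Column should play Z, value = 1

Work:
Column player minimizes Row's maximum payoff:
Column X: max payoff to Row = 3
Column Y: max payoff to Row = 3
Column Z: max payoff to Row = 1
Minimum is 1, achieved by column Z.
Minimax strategy: Z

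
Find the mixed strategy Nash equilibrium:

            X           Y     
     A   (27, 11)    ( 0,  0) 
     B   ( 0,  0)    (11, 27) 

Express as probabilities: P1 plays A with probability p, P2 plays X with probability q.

p = 0.7105, q = 0.2895

Work:
Find probabilities that make opponent indifferent:
P2 chooses q to make P1 indifferent between A and B
P1 chooses p to make P2 indifferent between X and Y
Mixed NE: P1 plays (A: 0.7105, B: 0.2895), P2 plays (X: 0.2895, Y: 0.7105)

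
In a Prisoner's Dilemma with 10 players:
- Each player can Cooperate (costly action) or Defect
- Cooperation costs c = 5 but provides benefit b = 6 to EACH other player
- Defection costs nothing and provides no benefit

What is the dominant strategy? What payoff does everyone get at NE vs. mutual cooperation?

Dominant: Defect; NE payoff = 0; Coop payoff = 49

Work:
Defect dominates (saves cost c = 5, benefit to others is external)
NE: All defect → everyone gets 0
If all cooperate: each receives (9)×6 - 5 = 49
Social dilemma: 49 > 0 but NE gives 0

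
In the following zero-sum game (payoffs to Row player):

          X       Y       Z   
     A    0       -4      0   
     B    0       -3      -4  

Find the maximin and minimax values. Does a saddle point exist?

Maximin = -4, Minimax = -3, Saddle: False

Work:
Row minimums: [-4, -4] → maximin = -4
Column maximums: [0, -3, 0] → minimax = -3
No saddle point (maximin ≠ minimax). Mixed strategy needed.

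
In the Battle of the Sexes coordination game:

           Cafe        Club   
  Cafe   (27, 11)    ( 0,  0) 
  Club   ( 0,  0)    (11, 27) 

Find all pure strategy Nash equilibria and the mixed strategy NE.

Pure NE: (Cafe, Cafe) and (Club, Club); Mixed NE: p = 0.7105, q = 0.2895

Work:
Check pure NE:
(Cafe, Cafe): (27, 11) - no unilateral deviation beneficial
(Club, Club): (11, 27) - no unilateral deviation beneficial
Mixed NE: P1 plays Cafe with p = 0.7105, P2 plays Cafe with q = 0.2895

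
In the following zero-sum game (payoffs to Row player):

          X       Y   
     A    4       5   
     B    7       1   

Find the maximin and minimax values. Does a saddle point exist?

Maximin = 4, Minimax = 5, Saddle: False

Work:
Row minimums: [4, 1] → maximin = 4
Column maximums: [7, 5] → minimax = 5
No saddle point (maximin ≠ minimax). Mixed strategy needed.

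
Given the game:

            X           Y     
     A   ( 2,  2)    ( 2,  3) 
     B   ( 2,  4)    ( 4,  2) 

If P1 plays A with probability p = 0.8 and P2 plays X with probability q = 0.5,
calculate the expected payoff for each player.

E[P1] = 2.2, E[P2] = 2.6

Work:
E[P1] = p·q·π₁(A,X) + p·(1-q)·π₁(A,Y) + (1-p)·q·π₁(B,X) + (1-p)·(1-q)·π₁(B,Y)
= 0.8·0.5·2 + 0.8·0.5·2 + 0.2·0.5·2 + 0.2·0.5·4
= 2.2

E[P2] = 2.6 (similar calculation)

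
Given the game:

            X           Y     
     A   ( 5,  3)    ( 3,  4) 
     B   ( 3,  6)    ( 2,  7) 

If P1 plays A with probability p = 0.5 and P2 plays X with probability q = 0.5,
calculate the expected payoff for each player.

E[P1] = 3.25, E[P2] = 5.0

Work:
E[P1] = p·q·π₁(A,X) + p·(1-q)·π₁(A,Y) + (1-p)·q·π₁(B,X) + (1-p)·(1-q)·π₁(B,Y)
= 0.5·0.5·5 + 0.5·0.5·3 + 0.5·0.5·3 + 0.5·0.5·2
= 3.25

E[P2] = 5.0 (similar calculation)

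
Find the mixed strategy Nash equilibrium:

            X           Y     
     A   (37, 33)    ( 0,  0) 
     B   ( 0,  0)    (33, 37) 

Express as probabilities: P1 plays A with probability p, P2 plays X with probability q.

p = 0.5286, q = 0.4714

Work:
Find probabilities that make opponent indifferent:
P2 chooses q to make P1 indifferent between A and B
P1 chooses p to make P2 indifferent between X and Y
Mixed NE: P1 plays (A: 0.5286, B: 0.4714), P2 plays (X: 0.4714, Y: 0.5286)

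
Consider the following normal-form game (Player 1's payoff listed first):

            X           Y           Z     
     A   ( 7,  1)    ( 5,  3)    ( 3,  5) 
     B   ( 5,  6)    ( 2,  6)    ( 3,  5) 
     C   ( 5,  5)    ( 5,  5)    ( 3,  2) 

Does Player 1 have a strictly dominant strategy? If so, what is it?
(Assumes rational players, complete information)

No strictly dominant strategy exists for Player 1

Work:
A strategy strictly dominates another if it gives a strictly higher payoff against every opponent action. Compare each pair of P1's strategies column-by-column:
  A vs B: [7 vs 5, 5 vs 2, 3 vs 3] → A does not strictly dominate B (column Z: 3 ≤ 3)
  A vs C: [7 vs 5, 5 vs 5, 3 vs 3] → A does not strictly dominate C (column Y: 5 ≤ 5)
  B vs A: [5 vs 7, 2 vs 5, 3 vs 3] → B does not strictly dominate A (column X: 5 ≤ 7)
  B vs C: [5 vs 5, 2 vs 5, 3 vs 3] → B does not strictly dominate C (column X: 5 ≤ 5)
  C vs A: [5 vs 7, 5 vs 5, 3 vs 3] → C does not strictly dominate A (column X: 5 ≤ 7)
  C vs B: [5 vs 5, 5 vs 2, 3 vs 3] → C does not strictly dominate B (column X: 5 ≤ 5)
No single strategy strictly dominates all others → no strictly dominant strategy.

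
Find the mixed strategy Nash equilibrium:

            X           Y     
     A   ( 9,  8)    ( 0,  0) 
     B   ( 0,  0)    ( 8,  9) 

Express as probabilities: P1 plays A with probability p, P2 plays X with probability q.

p = 0.5294, q = 0.4706

Work:
Find probabilities that make opponent indifferent:
P2 chooses q to make P1 indifferent between A and B
P1 chooses p to make P2 indifferent between X and Y
Mixed NE: P1 plays (A: 0.5294, B: 0.4706), P2 plays (X: 0.4706, Y: 0.5294)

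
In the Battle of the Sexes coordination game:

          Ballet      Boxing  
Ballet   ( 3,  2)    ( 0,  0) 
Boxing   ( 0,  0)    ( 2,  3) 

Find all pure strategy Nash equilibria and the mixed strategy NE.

Pure NE: (Ballet, Ballet) and (Boxing, Boxing); Mixed NE: p = 0.6, q = 0.4

Work:
Check pure NE:
(Ballet, Ballet): (3, 2) - no unilateral deviation beneficial
(Boxing, Boxing): (2, 3) - no unilateral deviation beneficial
Mixed NE: P1 plays Ballet with p = 0.6, P2 plays Ballet with q = 0.4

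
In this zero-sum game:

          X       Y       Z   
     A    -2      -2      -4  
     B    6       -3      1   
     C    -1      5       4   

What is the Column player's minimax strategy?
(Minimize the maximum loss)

Column should play Z, value = 4

Work:
Column player minimizes Row's maximum payoff:
Column X: max payoff to Row = 6
Column Y: max payoff to Row = 5
Column Z: max payoff to Row = 4
Minimum is 4, achieved by column Z.
Minimax strategy: Z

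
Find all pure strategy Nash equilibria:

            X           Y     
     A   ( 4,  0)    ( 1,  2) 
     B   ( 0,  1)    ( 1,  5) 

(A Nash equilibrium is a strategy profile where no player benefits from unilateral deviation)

Nash equilibrium: (A, Y), (B, Y)

Work:
Best responses:
  P1 vs X: payoffs [4, 0] → best response A (payoff 4)
  P1 vs Y: payoffs [1, 1] → best response A/B (payoff 1)
  P2 vs A: payoffs [0, 2] → best response Y (payoff 2)
  P2 vs B: payoffs [1, 5] → best response Y (payoff 5)
Mutual best responses: (A,Y), (B,Y) → Nash equilibria.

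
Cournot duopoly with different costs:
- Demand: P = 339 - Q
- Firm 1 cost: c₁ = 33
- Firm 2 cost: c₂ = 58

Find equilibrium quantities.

q₁* = 110.33, q₂* = 85.33

Work:
Reaction: q₁ = (339 - 33 - q₂)/2
Reaction: q₂ = (339 - 58 - q₁)/2
Solve simultaneously:
q₁* = (339 - 2×33 + 58)/3 = 110.33
q₂* = (339 - 2×58 + 33)/3 = 85.33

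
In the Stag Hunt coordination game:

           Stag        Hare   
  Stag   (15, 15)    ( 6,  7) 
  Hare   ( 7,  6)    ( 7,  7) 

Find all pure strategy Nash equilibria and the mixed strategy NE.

Pure NE: (Stag, Stag) and (Hare, Hare); Mixed NE: p = 0.1111, q = 0.1111

Work:
Check pure NE:
(Stag, Stag): (15, 15) - no unilateral deviation beneficial
(Hare, Hare): (7, 7) - no unilateral deviation beneficial
Mixed NE: P1 plays Stag with p = 0.1111, P2 plays Stag with q = 0.1111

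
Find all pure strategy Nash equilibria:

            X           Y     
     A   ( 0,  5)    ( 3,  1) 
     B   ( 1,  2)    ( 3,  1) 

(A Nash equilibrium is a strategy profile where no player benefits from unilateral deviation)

Nash equilibrium: (B, X)

Work:
Best responses:
  P1 vs X: payoffs [0, 1] → best response B (payoff 1)
  P1 vs Y: payoffs [3, 3] → best response A/B (payoff 3)
  P2 vs A: payoffs [5, 1] → best response X (payoff 5)
  P2 vs B: payoffs [2, 1] → best response X (payoff 2)
Mutual best responses: (B,X) → Nash equilibria.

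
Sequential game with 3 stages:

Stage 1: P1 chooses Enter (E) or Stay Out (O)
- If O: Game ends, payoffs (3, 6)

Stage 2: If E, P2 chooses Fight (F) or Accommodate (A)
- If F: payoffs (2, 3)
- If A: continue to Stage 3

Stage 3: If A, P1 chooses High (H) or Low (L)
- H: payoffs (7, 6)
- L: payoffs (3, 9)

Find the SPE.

SPE: (E, A, H); Outcome (7, 6)

Work:
Stage 3: P1 chooses H (7 vs 3)
Stage 2: P2: F->3, A->6 (anticipating H). Choose A
Stage 1: P1: O->3, E->7 (anticipating A, H). Choose E
SPE path: E -> A -> H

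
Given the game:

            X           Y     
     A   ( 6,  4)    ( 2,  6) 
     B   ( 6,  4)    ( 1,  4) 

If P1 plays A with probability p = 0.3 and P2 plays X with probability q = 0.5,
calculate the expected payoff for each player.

E[P1] = 3.65, E[P2] = 4.3

Work:
E[P1] = p·q·π₁(A,X) + p·(1-q)·π₁(A,Y) + (1-p)·q·π₁(B,X) + (1-p)·(1-q)·π₁(B,Y)
= 0.3·0.5·6 + 0.3·0.5·2 + 0.7·0.5·6 + 0.7·0.5·1
= 3.65

E[P2] = 4.3 (similar calculation)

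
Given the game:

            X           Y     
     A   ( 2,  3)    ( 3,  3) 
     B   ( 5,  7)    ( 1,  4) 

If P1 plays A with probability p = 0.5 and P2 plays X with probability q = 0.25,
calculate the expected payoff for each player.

E[P1] = 2.375, E[P2] = 3.875

Work:
E[P1] = p·q·π₁(A,X) + p·(1-q)·π₁(A,Y) + (1-p)·q·π₁(B,X) + (1-p)·(1-q)·π₁(B,Y)
= 0.5·0.25·2 + 0.5·0.75·3 + 0.5·0.25·5 + 0.5·0.75·1
= 2.375

E[P2] = 3.875 (similar calculation)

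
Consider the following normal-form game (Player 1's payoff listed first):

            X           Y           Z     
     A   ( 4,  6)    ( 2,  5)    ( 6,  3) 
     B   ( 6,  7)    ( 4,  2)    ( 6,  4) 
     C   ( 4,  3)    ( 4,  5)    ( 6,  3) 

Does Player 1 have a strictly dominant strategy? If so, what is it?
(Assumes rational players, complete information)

No strictly dominant strategy exists for Player 1

Work:
A strategy strictly dominates another if it gives a strictly higher payoff against every opponent action. Compare each pair of P1's strategies column-by-column:
  A vs B: [4 vs 6, 2 vs 4, 6 vs 6] → A does not strictly dominate B (column X: 4 ≤ 6)
  A vs C: [4 vs 4, 2 vs 4, 6 vs 6] → A does not strictly dominate C (column X: 4 ≤ 4)
  B vs A: [6 vs 4, 4 vs 2, 6 vs 6] → B does not strictly dominate A (column Z: 6 ≤ 6)
  B vs C: [6 vs 4, 4 vs 4, 6 vs 6] → B does not strictly dominate C (column Y: 4 ≤ 4)
  C vs A: [4 vs 4, 4 vs 2, 6 vs 6] → C does not strictly dominate A (column X: 4 ≤ 4)
  C vs B: [4 vs 6, 4 vs 4, 6 vs 6] → C does not strictly dominate B (column X: 4 ≤ 6)
No single strategy strictly dominates all others → no strictly dominant strategy.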